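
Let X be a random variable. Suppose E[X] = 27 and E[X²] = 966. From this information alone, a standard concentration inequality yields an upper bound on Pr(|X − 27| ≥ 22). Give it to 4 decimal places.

The first two moments determine the variance, so Chebyshev's inequality is the sharpest standard bound available.
Var(X) = E[X²] − (E[X])² = 966 − 729 = 237.
Chebyshev's inequality: Pr(|X − μ| ≥ t) ≤ Var(X)/t² = 237/484 = 0.4897.

0.4897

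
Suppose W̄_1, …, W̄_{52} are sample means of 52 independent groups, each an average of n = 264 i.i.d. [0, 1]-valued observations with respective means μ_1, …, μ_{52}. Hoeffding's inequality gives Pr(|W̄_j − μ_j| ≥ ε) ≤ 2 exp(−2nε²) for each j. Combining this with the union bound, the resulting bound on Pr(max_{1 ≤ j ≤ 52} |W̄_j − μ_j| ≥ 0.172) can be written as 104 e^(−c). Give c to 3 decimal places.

15.620

Union bound over the 52 events: Pr(max_{1 ≤ j ≤ 52} |W̄_j − μ_j| ≥ 0.172) ≤ 52·2·exp(−2nε²) = 104 exp(−2·264·0.172²).
So c = 2·264·0.172² = 15.6204.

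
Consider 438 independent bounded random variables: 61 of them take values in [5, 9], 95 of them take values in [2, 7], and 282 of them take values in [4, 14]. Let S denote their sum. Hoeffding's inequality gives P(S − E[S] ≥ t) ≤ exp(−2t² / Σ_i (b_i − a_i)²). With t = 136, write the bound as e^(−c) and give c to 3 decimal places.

Σ(b_i − a_i)² = 61·4² + 95·5² + 282·10² = 31551.
c = 2t² / 31551 = 2·136² / 31551 = 1.1725.

1.172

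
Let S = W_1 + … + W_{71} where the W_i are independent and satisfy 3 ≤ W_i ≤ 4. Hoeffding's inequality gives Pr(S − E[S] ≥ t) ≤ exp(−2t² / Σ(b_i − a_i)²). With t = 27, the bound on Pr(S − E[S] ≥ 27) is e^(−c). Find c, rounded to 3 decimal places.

20.535

Σ(b_i − a_i)² = 71·(1)² = 71.
c = 2t²/71 = 2·27²/71 = 20.5352.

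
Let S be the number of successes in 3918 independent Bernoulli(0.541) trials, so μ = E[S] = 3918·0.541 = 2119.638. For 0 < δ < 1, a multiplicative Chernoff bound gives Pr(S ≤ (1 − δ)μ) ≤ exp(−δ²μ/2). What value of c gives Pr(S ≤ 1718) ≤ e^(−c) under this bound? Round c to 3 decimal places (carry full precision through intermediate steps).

Write 1718 = (1 − δ)μ, so δ = 1 − 1718/2119.638 = 0.1894842…
Then the exponent is δ²μ/2 = (μ − 1718)²/(2μ) = 38.052036.

38.052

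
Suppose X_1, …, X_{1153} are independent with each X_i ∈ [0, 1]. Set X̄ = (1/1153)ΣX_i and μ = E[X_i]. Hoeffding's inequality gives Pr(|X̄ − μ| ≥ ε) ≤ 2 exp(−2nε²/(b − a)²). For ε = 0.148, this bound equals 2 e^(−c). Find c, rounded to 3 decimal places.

50.511

c = 2nε²/(b − a)² = 2·1153·0.148² / 1² = 50.5106.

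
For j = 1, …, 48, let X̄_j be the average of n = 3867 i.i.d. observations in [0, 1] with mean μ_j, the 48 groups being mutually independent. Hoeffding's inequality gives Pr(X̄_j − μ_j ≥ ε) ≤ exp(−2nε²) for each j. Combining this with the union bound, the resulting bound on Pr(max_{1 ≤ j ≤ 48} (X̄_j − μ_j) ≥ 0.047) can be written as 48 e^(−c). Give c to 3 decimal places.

Union bound over the 48 events: Pr(max_{1 ≤ j ≤ 48} (X̄_j − μ_j) ≥ 0.047) ≤ 48·exp(−2nε²) = 48 exp(−2·3867·0.047²).
So c = 2·3867·0.047² = 17.0844.

17.084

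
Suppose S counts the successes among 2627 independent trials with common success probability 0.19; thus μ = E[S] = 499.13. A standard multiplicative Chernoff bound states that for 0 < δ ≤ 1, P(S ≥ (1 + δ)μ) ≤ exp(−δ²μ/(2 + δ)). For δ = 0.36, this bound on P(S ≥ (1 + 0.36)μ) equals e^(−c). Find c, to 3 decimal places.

c = δ²μ/(2 + δ) = 0.36²·499.13/(2 + 0.36) = 27.4099.

27.410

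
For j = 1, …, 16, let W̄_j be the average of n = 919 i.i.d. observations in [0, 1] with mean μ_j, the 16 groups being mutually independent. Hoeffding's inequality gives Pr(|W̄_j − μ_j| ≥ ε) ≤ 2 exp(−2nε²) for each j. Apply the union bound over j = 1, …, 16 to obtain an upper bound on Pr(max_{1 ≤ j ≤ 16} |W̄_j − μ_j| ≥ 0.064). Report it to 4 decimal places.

Per-experiment Hoeffding bound: 2·exp(−2·919·0.064²) = 2·exp(−7.52845) = 0.0010751.
Union bound over 16 events: 16·0.0010751 = 0.01720.

0.0172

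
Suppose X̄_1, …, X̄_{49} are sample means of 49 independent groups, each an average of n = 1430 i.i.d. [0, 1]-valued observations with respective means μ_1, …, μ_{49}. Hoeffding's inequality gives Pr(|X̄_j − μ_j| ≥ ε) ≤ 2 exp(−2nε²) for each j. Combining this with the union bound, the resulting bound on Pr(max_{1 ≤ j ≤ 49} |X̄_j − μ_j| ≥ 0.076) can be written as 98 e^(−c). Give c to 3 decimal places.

16.519

Union bound over the 49 events: Pr(max_{1 ≤ j ≤ 49} |X̄_j − μ_j| ≥ 0.076) ≤ 49·2·exp(−2nε²) = 98 exp(−2·1430·0.076²).
So c = 2·1430·0.076² = 16.5194.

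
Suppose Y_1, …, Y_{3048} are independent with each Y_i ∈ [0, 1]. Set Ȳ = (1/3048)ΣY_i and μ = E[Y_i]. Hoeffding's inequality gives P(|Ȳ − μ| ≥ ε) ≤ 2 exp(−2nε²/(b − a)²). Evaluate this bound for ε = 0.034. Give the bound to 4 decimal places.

Exponent: 2nε²/(b − a)² = 2·3048·0.034² / 1² = 7.04698.
Bound = 2·exp(−7.04698) = 0.00174.

0.0017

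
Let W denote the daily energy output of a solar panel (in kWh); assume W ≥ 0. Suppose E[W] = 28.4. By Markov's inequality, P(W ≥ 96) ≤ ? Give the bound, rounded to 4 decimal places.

Markov's inequality: for a non-negative random variable, P(W ≥ a) ≤ E[W]/a.
Here E[W] = 28.4 and a = 96, so the bound is 28.4/96 = 0.2958.

0.2958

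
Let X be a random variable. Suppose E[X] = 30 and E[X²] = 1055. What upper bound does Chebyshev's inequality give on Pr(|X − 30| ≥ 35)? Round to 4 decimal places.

Var(X) = E[X²] − (E[X])² = 1055 − 900 = 155.
Chebyshev's inequality: Pr(|X − μ| ≥ t) ≤ Var(X)/t² = 155/1225 = 0.1265.

0.1265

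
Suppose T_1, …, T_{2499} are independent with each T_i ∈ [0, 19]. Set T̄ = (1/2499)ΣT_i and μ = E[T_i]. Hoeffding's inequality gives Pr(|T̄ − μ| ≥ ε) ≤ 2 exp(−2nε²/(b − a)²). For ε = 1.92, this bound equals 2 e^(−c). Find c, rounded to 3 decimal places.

c = 2nε²/(b − a)² = 2·2499·1.92² / 19² = 51.0377.

51.038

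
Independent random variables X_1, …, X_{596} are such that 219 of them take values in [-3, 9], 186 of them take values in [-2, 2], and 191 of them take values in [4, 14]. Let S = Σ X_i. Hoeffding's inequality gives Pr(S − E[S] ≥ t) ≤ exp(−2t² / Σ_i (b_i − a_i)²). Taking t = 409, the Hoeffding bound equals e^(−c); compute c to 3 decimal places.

6.240

Σ(b_i − a_i)² = 219·12² + 186·4² + 191·10² = 53612.
c = 2t² / 53612 = 2·409² / 53612 = 6.2404.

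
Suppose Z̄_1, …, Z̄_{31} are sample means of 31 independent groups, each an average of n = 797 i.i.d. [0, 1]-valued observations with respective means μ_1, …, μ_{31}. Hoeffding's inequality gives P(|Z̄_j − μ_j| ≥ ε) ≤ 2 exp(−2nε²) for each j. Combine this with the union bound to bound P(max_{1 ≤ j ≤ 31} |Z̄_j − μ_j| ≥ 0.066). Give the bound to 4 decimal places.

0.0598

Per-experiment Hoeffding bound: 2·exp(−2·797·0.066²) = 2·exp(−6.94346) = 0.0019298.
Union bound over 31 events: 31·0.0019298 = 0.05983.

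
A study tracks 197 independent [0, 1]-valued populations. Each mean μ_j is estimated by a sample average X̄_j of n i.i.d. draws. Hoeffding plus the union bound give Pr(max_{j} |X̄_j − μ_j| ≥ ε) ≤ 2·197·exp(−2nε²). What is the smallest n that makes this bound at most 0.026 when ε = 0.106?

Need 2·197·exp(−2nε²) ≤ 0.026, i.e. exp(−2nε²) ≤ 0.026/394.
So 2nε² ≥ ln(394/0.026) = 9.626010.
Hence n ≥ 9.626010/(2·0.106²) = 428.356.
The smallest integer n is 429.

429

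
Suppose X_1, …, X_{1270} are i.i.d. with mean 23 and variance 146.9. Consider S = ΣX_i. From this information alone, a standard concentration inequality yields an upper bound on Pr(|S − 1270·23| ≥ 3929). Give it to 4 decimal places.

0.0121

With mean and variance of each term known, Chebyshev's inequality bounds the deviation of the sum (or sample mean).
Var(S) = n·Var(X_i) = 1270·146.9 = 186563.
Chebyshev: Pr(|S − 1270·23| ≥ 3929) ≤ Var(S)/3929² = 186563/15437041 = 0.0121.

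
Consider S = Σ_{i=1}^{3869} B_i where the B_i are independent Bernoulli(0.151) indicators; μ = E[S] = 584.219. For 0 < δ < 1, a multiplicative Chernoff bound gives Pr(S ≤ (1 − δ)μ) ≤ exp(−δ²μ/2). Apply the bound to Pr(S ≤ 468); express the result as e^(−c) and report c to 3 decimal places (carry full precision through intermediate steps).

11.560

Write 468 = (1 − δ)μ, so δ = 1 − 468/584.219 = 0.1989305…
Then the exponent is δ²μ/2 = (μ − 468)²/(2μ) = 11.559754.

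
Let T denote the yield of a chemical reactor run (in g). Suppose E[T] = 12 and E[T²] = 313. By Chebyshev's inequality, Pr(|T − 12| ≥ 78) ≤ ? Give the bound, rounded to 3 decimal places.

0.028

Var(T) = E[T²] − (E[T])² = 313 − 144 = 169.
Chebyshev's inequality: Pr(|T − μ| ≥ t) ≤ Var(T)/t² = 169/6084 = 0.0278.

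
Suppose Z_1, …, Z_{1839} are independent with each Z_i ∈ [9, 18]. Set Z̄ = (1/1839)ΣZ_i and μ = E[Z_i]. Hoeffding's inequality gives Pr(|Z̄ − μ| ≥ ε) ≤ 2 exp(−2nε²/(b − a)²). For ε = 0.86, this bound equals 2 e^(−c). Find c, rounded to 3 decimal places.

c = 2nε²/(b − a)² = 2·1839·0.86² / 9² = 33.5833.

33.583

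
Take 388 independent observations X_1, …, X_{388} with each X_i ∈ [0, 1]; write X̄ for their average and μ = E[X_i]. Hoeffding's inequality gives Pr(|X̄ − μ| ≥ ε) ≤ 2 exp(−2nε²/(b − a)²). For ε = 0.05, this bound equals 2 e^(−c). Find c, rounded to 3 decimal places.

1.940

c = 2nε²/(b − a)² = 2·388·0.05² / 1² = 1.9400.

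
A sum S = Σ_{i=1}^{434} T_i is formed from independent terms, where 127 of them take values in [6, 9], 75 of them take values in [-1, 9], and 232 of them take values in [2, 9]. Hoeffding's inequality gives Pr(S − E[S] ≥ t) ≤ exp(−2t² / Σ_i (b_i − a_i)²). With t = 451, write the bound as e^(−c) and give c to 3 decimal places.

Σ(b_i − a_i)² = 127·3² + 75·10² + 232·7² = 20011.
c = 2t² / 20011 = 2·451² / 20011 = 20.3289.

20.329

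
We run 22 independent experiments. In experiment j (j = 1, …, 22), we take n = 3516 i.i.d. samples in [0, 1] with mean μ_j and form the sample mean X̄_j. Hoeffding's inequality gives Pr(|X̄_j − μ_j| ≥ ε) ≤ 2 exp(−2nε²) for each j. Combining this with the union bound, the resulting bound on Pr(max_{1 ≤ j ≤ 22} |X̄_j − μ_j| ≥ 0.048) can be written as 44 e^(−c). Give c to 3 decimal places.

16.202

Union bound over the 22 events: Pr(max_{1 ≤ j ≤ 22} |X̄_j − μ_j| ≥ 0.048) ≤ 22·2·exp(−2nε²) = 44 exp(−2·3516·0.048²).
So c = 2·3516·0.048² = 16.2017.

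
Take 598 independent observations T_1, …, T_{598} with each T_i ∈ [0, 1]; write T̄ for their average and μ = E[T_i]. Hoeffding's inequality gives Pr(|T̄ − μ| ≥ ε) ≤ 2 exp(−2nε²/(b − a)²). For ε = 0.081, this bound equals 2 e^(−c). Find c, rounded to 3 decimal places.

7.847

c = 2nε²/(b − a)² = 2·598·0.081² / 1² = 7.8470.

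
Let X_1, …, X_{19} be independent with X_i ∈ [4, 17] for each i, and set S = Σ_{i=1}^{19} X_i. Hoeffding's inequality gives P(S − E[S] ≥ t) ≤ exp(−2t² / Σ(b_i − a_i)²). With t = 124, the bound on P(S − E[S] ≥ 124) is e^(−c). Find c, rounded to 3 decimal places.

Σ(b_i − a_i)² = 19·(13)² = 3211.
c = 2t²/3211 = 2·124²/3211 = 9.5771.

9.577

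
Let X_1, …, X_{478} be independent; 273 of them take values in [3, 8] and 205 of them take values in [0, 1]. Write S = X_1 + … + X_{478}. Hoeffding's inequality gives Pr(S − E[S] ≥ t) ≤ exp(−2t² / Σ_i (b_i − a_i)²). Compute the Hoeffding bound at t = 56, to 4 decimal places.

0.4098

Σ(b_i − a_i)² = 273·5² + 205·1² = 7030.
Exponent = 2·56² / 7030 = 0.89218.
Bound = exp(−0.89218) = 0.40976.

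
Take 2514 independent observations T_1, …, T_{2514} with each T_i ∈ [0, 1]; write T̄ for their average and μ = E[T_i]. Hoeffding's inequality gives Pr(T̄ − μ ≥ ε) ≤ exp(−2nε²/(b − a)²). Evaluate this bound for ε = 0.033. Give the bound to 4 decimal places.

0.0042

Exponent: 2nε²/(b − a)² = 2·2514·0.033² / 1² = 5.47549.
Bound = exp(−5.47549) = 0.00419.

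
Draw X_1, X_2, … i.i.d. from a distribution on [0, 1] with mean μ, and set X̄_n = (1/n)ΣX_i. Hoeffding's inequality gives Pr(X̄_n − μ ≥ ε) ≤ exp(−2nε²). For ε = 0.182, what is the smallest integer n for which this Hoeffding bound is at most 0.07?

41

Require exp(−2nε²) ≤ 0.07, i.e. 2nε² ≥ ln(1/0.07) = 2.659260.
So n ≥ 2.659260 / (2·0.182²) = 40.141.
The smallest integer n is 41.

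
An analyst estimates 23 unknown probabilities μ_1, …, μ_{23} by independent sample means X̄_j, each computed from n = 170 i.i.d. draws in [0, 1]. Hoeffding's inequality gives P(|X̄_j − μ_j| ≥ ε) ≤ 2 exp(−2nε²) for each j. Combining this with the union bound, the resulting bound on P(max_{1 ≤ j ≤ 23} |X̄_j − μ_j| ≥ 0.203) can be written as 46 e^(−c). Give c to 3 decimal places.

Union bound over the 23 events: P(max_{1 ≤ j ≤ 23} |X̄_j − μ_j| ≥ 0.203) ≤ 23·2·exp(−2nε²) = 46 exp(−2·170·0.203²).
So c = 2·170·0.203² = 14.0111.

14.011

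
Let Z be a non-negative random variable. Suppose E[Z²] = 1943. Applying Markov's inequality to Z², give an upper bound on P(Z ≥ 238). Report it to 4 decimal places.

0.0343

Since Z ≥ 0, the event {Z ≥ 238} is the same as {Z² ≥ 56644}.
Markov's inequality applied to Z² gives P(Z² ≥ 56644) ≤ E[Z²]/56644 = 1943/56644 = 0.0343.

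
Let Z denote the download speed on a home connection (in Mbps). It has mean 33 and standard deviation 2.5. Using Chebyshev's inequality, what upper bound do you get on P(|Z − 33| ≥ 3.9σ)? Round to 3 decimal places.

0.066

Chebyshev: P(|Z − μ| ≥ t) ≤ Var(Z)/t².
Var(Z) = σ² = 2.5² = 6.25.
t = 3.9·2.5 = 9.75.
Bound = 6.25 / 95.0625 = 0.0657.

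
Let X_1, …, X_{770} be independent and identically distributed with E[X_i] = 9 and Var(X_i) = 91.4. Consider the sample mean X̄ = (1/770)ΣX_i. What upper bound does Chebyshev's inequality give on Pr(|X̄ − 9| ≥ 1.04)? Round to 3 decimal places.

0.110

Var(X̄) = Var(X_i)/n = 91.4/770 = 0.1187.
Chebyshev: Pr(|X̄ − 9| ≥ 1.04) ≤ Var(X̄)/(1.04)² = 91.4/(770·1.04²) = 0.1097.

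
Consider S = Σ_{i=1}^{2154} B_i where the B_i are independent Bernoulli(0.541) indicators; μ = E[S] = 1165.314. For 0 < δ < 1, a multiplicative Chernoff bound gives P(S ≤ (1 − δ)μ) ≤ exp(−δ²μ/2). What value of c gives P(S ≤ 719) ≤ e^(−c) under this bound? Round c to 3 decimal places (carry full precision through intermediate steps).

Write 719 = (1 − δ)μ, so δ = 1 − 719/1165.314 = 0.3829989…
Then the exponent is δ²μ/2 = (μ − 719)²/(2μ) = 85.468889.

85.469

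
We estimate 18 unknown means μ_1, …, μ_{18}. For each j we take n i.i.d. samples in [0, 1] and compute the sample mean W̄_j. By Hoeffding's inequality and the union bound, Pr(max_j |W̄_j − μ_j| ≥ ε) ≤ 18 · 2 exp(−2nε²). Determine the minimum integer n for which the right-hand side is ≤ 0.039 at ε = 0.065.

809

Need 2·18·exp(−2nε²) ≤ 0.039, i.e. exp(−2nε²) ≤ 0.039/36.
So 2nε² ≥ ln(36/0.039) = 6.827713.
Hence n ≥ 6.827713/(2·0.065²) = 808.013.
The smallest integer n is 809.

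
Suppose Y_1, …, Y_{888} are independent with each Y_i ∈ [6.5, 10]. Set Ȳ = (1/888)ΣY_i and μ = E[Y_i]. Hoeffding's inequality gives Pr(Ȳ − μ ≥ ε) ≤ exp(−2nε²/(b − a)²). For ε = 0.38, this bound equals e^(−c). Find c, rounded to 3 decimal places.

c = 2nε²/(b − a)² = 2·888·0.38² / 3.5² = 20.9351.

20.935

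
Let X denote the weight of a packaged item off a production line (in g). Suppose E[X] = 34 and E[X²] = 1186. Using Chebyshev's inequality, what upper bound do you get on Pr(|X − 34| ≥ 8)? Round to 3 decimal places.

0.469

Var(X) = E[X²] − (E[X])² = 1186 − 1156 = 30.
Chebyshev's inequality: Pr(|X − μ| ≥ t) ≤ Var(X)/t² = 30/64 = 0.4688.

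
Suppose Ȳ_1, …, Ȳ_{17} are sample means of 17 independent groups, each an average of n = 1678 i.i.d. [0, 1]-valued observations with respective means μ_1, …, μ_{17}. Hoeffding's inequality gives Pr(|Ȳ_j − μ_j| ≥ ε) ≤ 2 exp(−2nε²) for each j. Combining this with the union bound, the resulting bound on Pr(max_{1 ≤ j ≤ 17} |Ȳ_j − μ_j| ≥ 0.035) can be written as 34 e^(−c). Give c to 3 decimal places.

Union bound over the 17 events: Pr(max_{1 ≤ j ≤ 17} |Ȳ_j − μ_j| ≥ 0.035) ≤ 17·2·exp(−2nε²) = 34 exp(−2·1678·0.035²).
So c = 2·1678·0.035² = 4.1111.

4.111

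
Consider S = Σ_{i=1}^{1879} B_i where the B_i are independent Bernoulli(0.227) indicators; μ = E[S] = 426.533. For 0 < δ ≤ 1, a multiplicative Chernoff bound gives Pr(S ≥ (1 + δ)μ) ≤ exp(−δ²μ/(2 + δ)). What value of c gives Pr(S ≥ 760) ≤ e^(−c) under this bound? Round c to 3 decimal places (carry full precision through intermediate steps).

93.719

Write 760 = (1 + δ)μ, so δ = 760/426.533 − 1 = 0.7818082…
Then the exponent is δ²μ/(2 + δ) = (760 − μ)² / (μ·(2 + δ)) = 93.718624.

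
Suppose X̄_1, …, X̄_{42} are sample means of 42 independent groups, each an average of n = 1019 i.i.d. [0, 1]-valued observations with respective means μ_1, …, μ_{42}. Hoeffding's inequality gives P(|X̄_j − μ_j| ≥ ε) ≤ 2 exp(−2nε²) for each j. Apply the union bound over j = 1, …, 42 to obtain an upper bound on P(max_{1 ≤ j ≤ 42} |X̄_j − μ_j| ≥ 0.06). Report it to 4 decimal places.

Per-experiment Hoeffding bound: 2·exp(−2·1019·0.06²) = 2·exp(−7.33680) = 0.0013023.
Union bound over 42 events: 42·0.0013023 = 0.05469.

0.0547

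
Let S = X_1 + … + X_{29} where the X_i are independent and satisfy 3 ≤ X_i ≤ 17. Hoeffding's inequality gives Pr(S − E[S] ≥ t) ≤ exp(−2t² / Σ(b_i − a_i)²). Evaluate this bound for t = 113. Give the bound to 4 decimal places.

Σ(b_i − a_i)² = 29·(14)² = 5684.
Exponent = 2·113²/5684 = 4.4930.
Bound = exp(−4.4930) = 0.01119.

0.0112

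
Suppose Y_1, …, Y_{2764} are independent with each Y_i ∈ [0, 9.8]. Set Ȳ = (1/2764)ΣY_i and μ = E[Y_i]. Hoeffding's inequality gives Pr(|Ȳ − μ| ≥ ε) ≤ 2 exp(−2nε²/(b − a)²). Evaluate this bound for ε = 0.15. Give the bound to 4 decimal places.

Exponent: 2nε²/(b − a)² = 2·2764·0.15² / 9.8² = 1.29509.
Bound = 2·exp(−1.29509) = 0.54775.

0.5477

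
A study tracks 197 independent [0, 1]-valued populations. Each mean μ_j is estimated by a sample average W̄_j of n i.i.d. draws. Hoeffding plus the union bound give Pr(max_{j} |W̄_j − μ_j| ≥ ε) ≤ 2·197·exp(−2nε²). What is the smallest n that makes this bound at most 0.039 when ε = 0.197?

119

Need 2·197·exp(−2nε²) ≤ 0.039, i.e. exp(−2nε²) ≤ 0.039/394.
So 2nε² ≥ ln(394/0.039) = 9.220545.
Hence n ≥ 9.220545/(2·0.197²) = 118.794.
The smallest integer n is 119.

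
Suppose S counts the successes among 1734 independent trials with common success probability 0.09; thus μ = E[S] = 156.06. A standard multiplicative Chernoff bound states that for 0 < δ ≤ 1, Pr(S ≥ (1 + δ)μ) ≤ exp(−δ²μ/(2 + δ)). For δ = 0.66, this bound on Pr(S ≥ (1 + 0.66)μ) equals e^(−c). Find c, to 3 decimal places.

c = δ²μ/(2 + δ) = 0.66²·156.06/(2 + 0.66) = 25.5563.

25.556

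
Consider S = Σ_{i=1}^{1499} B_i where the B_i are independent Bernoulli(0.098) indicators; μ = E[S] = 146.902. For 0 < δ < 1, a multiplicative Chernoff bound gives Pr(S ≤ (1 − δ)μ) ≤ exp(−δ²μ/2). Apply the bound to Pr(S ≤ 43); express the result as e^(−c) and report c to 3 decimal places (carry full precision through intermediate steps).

Write 43 = (1 − δ)μ, so δ = 1 − 43/146.902 = 0.7072879…
Then the exponent is δ²μ/2 = (μ − 43)²/(2μ) = 36.744311.

36.744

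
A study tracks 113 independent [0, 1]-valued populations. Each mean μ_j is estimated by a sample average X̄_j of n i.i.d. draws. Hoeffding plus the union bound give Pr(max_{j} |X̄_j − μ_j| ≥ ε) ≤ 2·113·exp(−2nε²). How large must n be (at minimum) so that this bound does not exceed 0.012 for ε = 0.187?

Need 2·113·exp(−2nε²) ≤ 0.012, i.e. exp(−2nε²) ≤ 0.012/226.
So 2nε² ≥ ln(226/0.012) = 9.843384.
Hence n ≥ 9.843384/(2·0.187²) = 140.744.
The smallest integer n is 141.

141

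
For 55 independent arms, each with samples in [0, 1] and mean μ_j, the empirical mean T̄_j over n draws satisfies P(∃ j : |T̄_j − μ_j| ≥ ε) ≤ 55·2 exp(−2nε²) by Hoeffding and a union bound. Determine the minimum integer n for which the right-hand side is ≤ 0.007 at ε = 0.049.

2013

Need 2·55·exp(−2nε²) ≤ 0.007, i.e. exp(−2nε²) ≤ 0.007/110.
So 2nε² ≥ ln(110/0.007) = 9.662325.
Hence n ≥ 9.662325/(2·0.049²) = 2012.146.
The smallest integer n is 2013.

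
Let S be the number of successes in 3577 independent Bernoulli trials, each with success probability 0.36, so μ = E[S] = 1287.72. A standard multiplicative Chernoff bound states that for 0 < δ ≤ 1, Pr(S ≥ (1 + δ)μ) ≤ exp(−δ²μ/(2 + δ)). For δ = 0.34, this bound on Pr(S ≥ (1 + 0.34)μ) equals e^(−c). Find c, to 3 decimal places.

63.616

c = δ²μ/(2 + δ) = 0.34²·1287.72/(2 + 0.34) = 63.6156.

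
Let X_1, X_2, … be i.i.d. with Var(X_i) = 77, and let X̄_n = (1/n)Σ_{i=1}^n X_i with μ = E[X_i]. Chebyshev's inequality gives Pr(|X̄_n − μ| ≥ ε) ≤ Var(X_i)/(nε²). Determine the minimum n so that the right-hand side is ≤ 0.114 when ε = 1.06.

602

Require 77/(n·1.06²) ≤ 0.114, i.e. n ≥ 77/(0.114·1.06²) = 601.138.
The smallest integer n is 602.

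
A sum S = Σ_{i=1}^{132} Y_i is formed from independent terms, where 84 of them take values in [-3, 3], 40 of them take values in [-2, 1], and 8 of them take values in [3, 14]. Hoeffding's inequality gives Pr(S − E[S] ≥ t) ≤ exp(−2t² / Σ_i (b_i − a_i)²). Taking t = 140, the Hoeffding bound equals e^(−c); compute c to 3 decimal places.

Σ(b_i − a_i)² = 84·6² + 40·3² + 8·11² = 4352.
c = 2t² / 4352 = 2·140² / 4352 = 9.0074.

9.007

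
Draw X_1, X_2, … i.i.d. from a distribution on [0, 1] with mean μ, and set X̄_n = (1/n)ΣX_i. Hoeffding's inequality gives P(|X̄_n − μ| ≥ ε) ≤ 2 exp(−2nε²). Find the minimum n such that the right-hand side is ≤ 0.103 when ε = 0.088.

192

Require 2·exp(−2nε²) ≤ 0.103, i.e. 2nε² ≥ ln(2/0.103) = 2.966173.
So n ≥ 2.966173 / (2·0.088²) = 191.514.
The smallest integer n is 192.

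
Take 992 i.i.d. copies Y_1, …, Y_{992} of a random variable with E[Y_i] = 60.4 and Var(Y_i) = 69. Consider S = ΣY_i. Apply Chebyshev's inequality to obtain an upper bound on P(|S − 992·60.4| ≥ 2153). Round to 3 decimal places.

0.015

Var(S) = n·Var(Y_i) = 992·69 = 68448.
Chebyshev: P(|S − 992·60.4| ≥ 2153) ≤ Var(S)/2153² = 68448/4635409 = 0.0148.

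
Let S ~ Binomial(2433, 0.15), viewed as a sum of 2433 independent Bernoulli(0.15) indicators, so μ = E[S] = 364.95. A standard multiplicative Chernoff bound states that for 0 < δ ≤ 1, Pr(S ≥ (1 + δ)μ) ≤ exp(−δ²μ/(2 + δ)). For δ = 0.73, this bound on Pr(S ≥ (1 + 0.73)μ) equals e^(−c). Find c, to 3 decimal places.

71.239

c = δ²μ/(2 + δ) = 0.73²·364.95/(2 + 0.73) = 71.2388.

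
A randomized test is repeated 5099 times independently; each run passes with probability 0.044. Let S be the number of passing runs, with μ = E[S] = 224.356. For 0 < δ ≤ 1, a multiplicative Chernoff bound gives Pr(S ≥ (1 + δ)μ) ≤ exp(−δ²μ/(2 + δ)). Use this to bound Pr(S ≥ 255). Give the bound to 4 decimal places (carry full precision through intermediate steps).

Write 255 = (1 + δ)μ, so δ = 255/224.356 − 1 = 0.1365865…
Then the exponent is δ²μ/(2 + δ) = (255 − μ)² / (μ·(2 + δ)) = 1.958992.
Bound = exp(−1.958992) = 0.14100.

0.1410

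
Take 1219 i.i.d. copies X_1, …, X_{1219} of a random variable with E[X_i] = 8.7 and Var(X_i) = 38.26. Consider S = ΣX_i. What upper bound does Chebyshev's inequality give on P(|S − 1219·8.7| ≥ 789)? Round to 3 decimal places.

0.075

Var(S) = n·Var(X_i) = 1219·38.26 = 46638.94.
Chebyshev: P(|S − 1219·8.7| ≥ 789) ≤ Var(S)/789² = 46638.94/622521 = 0.0749.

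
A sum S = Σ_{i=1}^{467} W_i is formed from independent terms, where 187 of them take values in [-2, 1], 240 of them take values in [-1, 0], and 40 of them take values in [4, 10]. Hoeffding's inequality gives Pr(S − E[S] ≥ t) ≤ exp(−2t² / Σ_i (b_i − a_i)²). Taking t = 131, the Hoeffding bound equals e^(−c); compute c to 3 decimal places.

Σ(b_i − a_i)² = 187·3² + 240·1² + 40·6² = 3363.
c = 2t² / 3363 = 2·131² / 3363 = 10.2058.

10.206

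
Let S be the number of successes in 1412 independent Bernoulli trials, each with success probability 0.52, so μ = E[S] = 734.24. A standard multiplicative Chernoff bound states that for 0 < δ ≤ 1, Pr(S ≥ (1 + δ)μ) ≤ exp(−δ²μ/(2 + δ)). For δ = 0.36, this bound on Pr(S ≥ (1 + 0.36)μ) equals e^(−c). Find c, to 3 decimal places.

c = δ²μ/(2 + δ) = 0.36²·734.24/(2 + 0.36) = 40.3210.

40.321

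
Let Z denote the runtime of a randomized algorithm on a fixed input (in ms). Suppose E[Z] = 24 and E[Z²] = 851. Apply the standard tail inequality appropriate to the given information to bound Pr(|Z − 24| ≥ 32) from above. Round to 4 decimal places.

0.2686

The first two moments determine the variance, so Chebyshev's inequality is the sharpest standard bound available.
Var(Z) = E[Z²] − (E[Z])² = 851 − 576 = 275.
Chebyshev's inequality: Pr(|Z − μ| ≥ t) ≤ Var(Z)/t² = 275/1024 = 0.2686.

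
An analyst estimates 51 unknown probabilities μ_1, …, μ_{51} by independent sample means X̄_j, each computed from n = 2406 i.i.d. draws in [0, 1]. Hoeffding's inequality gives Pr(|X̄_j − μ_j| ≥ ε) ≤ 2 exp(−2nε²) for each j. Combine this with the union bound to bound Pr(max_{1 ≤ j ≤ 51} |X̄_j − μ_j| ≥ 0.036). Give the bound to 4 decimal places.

Per-experiment Hoeffding bound: 2·exp(−2·2406·0.036²) = 2·exp(−6.23635) = 0.003914.
Union bound over 51 events: 51·0.003914 = 0.19961.

0.1996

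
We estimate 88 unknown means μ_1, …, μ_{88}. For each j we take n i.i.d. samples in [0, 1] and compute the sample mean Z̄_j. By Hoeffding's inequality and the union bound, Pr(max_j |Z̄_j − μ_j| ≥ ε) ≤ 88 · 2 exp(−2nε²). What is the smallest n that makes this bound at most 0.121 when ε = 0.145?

Need 2·88·exp(−2nε²) ≤ 0.121, i.e. exp(−2nε²) ≤ 0.121/176.
So 2nε² ≥ ln(176/0.121) = 7.282449.
Hence n ≥ 7.282449/(2·0.145²) = 173.185.
The smallest integer n is 174.

174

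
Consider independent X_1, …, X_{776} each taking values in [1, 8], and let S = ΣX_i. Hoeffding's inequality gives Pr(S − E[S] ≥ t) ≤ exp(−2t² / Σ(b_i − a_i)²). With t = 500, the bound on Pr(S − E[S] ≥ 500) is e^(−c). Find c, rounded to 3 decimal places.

13.150

Σ(b_i − a_i)² = 776·(7)² = 38024.
c = 2t²/38024 = 2·500²/38024 = 13.1496.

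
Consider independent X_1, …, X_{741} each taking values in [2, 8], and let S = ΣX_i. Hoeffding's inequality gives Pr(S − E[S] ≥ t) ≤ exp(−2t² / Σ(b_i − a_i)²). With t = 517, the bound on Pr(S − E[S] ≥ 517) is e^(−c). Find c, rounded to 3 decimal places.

20.040

Σ(b_i − a_i)² = 741·(6)² = 26676.
c = 2t²/26676 = 2·517²/26676 = 20.0397.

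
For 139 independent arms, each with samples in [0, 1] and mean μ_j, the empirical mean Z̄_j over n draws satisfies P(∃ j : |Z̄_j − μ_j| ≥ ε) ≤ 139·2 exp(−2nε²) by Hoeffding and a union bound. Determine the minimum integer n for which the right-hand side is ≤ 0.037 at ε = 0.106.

Need 2·139·exp(−2nε²) ≤ 0.037, i.e. exp(−2nε²) ≤ 0.037/278.
So 2nε² ≥ ln(278/0.037) = 8.924458.
Hence n ≥ 8.924458/(2·0.106²) = 397.137.
The smallest integer n is 398.

398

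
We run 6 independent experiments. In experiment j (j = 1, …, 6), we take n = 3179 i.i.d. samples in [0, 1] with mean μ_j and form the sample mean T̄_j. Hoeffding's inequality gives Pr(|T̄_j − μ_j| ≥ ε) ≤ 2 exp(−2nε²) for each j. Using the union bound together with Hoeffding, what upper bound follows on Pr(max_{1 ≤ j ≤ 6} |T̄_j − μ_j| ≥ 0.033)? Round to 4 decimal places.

0.0118

Per-experiment Hoeffding bound: 2·exp(−2·3179·0.033²) = 2·exp(−6.92386) = 0.001968.
Union bound over 6 events: 6·0.001968 = 0.01181.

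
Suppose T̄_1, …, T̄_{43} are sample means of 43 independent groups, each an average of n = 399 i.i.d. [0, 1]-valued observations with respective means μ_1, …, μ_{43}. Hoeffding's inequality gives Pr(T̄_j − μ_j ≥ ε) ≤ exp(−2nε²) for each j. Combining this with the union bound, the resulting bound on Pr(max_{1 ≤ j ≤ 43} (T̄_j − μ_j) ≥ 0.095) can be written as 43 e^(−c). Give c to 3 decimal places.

7.202

Union bound over the 43 events: Pr(max_{1 ≤ j ≤ 43} (T̄_j − μ_j) ≥ 0.095) ≤ 43·exp(−2nε²) = 43 exp(−2·399·0.095²).
So c = 2·399·0.095² = 7.2020.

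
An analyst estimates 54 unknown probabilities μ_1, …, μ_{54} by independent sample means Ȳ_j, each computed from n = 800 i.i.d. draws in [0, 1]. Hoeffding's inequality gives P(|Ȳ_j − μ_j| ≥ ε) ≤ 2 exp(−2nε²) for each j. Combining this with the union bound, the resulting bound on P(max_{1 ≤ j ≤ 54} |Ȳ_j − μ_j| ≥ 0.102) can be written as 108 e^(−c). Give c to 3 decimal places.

Union bound over the 54 events: P(max_{1 ≤ j ≤ 54} |Ȳ_j − μ_j| ≥ 0.102) ≤ 54·2·exp(−2nε²) = 108 exp(−2·800·0.102²).
So c = 2·800·0.102² = 16.6464.

16.646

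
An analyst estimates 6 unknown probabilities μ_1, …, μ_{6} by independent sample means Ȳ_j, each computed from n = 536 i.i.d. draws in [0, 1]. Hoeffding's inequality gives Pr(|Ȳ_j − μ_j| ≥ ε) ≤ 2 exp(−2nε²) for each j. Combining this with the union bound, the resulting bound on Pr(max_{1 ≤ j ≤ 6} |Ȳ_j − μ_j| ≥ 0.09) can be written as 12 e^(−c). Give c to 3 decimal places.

Union bound over the 6 events: Pr(max_{1 ≤ j ≤ 6} |Ȳ_j − μ_j| ≥ 0.09) ≤ 6·2·exp(−2nε²) = 12 exp(−2·536·0.09²).
So c = 2·536·0.09² = 8.6832.

8.683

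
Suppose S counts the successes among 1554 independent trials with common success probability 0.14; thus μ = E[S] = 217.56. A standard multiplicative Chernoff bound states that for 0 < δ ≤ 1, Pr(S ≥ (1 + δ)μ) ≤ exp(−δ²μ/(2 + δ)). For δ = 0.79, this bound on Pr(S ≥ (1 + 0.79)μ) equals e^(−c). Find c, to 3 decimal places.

c = δ²μ/(2 + δ) = 0.79²·217.56/(2 + 0.79) = 48.6664.

48.666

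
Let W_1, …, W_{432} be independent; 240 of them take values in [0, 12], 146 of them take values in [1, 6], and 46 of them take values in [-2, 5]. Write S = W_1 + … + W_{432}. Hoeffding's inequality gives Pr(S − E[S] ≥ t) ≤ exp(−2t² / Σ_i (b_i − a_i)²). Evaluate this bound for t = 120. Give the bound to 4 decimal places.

Σ(b_i − a_i)² = 240·12² + 146·5² + 46·7² = 40464.
Exponent = 2·120² / 40464 = 0.71174.
Bound = exp(−0.71174) = 0.49079.

0.4908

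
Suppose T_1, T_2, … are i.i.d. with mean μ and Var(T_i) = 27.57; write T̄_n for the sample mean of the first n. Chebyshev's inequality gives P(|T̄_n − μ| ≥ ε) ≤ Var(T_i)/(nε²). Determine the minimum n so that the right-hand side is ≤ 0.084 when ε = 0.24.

Require 27.57/(n·0.24²) ≤ 0.084, i.e. n ≥ 27.57/(0.084·0.24²) = 5698.165.
The smallest integer n is 5699.

5699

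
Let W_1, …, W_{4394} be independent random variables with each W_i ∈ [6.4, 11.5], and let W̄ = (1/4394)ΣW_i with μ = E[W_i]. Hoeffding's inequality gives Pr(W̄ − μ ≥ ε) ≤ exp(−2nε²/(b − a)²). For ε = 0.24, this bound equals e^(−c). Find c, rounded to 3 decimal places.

c = 2nε²/(b − a)² = 2·4394·0.24² / 5.1² = 19.4613.

19.461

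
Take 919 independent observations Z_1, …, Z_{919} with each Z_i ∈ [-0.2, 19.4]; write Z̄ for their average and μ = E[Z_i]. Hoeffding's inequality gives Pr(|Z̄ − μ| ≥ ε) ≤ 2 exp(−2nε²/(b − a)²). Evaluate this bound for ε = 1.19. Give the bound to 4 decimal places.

Exponent: 2nε²/(b − a)² = 2·919·1.19² / 19.6² = 6.77528.
Bound = 2·exp(−6.77528) = 0.00228.

0.0023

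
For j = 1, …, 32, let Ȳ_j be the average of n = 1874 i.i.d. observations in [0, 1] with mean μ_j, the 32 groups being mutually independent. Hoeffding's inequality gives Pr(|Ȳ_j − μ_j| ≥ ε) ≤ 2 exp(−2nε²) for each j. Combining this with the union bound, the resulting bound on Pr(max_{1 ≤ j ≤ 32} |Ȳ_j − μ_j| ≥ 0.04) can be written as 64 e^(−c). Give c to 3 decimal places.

5.997

Union bound over the 32 events: Pr(max_{1 ≤ j ≤ 32} |Ȳ_j − μ_j| ≥ 0.04) ≤ 32·2·exp(−2nε²) = 64 exp(−2·1874·0.04²).
So c = 2·1874·0.04² = 5.9968.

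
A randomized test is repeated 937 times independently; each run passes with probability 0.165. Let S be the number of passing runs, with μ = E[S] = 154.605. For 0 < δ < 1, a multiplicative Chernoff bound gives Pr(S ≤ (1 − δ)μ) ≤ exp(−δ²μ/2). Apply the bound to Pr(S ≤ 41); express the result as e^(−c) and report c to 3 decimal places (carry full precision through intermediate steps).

41.739

Write 41 = (1 − δ)μ, so δ = 1 − 41/154.605 = 0.7348081…
Then the exponent is δ²μ/2 = (μ − 41)²/(2μ) = 41.738935.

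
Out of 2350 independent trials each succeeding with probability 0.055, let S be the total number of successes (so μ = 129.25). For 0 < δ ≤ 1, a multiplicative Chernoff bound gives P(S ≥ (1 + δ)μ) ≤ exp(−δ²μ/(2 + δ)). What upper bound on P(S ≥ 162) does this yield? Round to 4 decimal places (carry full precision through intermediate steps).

Write 162 = (1 + δ)μ, so δ = 162/129.25 − 1 = 0.2533849…
Then the exponent is δ²μ/(2 + δ) = (162 − μ)² / (μ·(2 + δ)) = 3.682618.
Bound = exp(−3.682618) = 0.02516.

0.0252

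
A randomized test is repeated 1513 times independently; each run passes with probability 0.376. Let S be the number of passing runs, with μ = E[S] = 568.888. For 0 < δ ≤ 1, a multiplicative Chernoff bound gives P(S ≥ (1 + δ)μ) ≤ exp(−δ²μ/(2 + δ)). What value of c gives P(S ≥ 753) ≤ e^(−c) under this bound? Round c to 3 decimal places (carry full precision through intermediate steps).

Write 753 = (1 + δ)μ, so δ = 753/568.888 − 1 = 0.3236349…
Then the exponent is δ²μ/(2 + δ) = (753 − μ)² / (μ·(2 + δ)) = 25.643041.

25.643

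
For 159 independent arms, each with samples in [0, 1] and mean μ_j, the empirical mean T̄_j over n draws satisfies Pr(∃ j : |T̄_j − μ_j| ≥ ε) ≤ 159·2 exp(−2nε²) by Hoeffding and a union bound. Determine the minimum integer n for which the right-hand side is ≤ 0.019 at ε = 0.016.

18995

Need 2·159·exp(−2nε²) ≤ 0.019, i.e. exp(−2nε²) ≤ 0.019/318.
So 2nε² ≥ ln(318/0.019) = 9.725368.
Hence n ≥ 9.725368/(2·0.016²) = 18994.859.
The smallest integer n is 18995.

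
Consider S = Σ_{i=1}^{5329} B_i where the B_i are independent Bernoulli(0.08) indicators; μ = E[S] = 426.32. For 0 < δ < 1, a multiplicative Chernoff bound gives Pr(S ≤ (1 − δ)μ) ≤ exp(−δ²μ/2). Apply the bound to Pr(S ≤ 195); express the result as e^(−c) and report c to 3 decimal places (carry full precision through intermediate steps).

62.757

Write 195 = (1 − δ)μ, so δ = 1 − 195/426.32 = 0.5425971…
Then the exponent is δ²μ/2 = (μ − 195)²/(2μ) = 62.756782.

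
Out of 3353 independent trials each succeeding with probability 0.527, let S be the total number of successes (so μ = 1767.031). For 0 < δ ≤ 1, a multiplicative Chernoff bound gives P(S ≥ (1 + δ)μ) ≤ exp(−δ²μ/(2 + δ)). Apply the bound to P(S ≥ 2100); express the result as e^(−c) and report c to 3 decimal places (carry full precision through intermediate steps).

28.670

Write 2100 = (1 + δ)μ, so δ = 2100/1767.031 − 1 = 0.1884342…
Then the exponent is δ²μ/(2 + δ) = (2100 − μ)² / (μ·(2 + δ)) = 28.670149.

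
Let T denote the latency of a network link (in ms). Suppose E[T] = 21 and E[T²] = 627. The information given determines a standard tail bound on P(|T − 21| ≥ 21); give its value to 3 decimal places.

0.422

The first two moments determine the variance, so Chebyshev's inequality is the sharpest standard bound available.
Var(T) = E[T²] − (E[T])² = 627 − 441 = 186.
Chebyshev's inequality: P(|T − μ| ≥ t) ≤ Var(T)/t² = 186/441 = 0.4218.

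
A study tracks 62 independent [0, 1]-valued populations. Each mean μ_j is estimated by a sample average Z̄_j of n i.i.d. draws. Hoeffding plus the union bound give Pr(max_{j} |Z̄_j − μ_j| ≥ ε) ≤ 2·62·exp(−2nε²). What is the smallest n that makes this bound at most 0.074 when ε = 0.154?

Need 2·62·exp(−2nε²) ≤ 0.074, i.e. exp(−2nε²) ≤ 0.074/124.
So 2nε² ≥ ln(124/0.074) = 7.423972.
Hence n ≥ 7.423972/(2·0.154²) = 156.518.
The smallest integer n is 157.

157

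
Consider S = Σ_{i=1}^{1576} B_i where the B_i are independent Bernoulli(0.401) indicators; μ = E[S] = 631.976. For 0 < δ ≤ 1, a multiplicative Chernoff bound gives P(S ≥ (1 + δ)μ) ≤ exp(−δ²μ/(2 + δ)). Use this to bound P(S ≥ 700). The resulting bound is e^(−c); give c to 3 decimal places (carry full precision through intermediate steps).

3.474

Write 700 = (1 + δ)μ, so δ = 700/631.976 − 1 = 0.107637…
Then the exponent is δ²μ/(2 + δ) = (700 − μ)² / (μ·(2 + δ)) = 3.473985.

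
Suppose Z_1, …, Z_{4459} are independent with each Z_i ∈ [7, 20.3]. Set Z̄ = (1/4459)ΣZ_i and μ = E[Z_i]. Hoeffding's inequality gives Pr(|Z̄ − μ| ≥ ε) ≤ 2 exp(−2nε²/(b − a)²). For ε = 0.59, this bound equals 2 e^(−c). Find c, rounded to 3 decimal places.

17.550

c = 2nε²/(b − a)² = 2·4459·0.59² / 13.3² = 17.5496.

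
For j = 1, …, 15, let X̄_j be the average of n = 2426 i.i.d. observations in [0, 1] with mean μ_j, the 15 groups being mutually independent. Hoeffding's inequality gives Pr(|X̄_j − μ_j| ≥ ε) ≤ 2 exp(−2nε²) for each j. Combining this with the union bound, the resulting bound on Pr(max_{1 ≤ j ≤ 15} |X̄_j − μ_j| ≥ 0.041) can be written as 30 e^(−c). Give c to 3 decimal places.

Union bound over the 15 events: Pr(max_{1 ≤ j ≤ 15} |X̄_j − μ_j| ≥ 0.041) ≤ 15·2·exp(−2nε²) = 30 exp(−2·2426·0.041²).
So c = 2·2426·0.041² = 8.1562.

8.156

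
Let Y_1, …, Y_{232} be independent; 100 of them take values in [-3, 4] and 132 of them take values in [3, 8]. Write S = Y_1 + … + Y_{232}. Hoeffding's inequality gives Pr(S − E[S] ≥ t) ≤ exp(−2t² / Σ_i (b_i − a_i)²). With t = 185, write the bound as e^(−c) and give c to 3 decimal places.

8.348

Σ(b_i − a_i)² = 100·7² + 132·5² = 8200.
c = 2t² / 8200 = 2·185² / 8200 = 8.3476.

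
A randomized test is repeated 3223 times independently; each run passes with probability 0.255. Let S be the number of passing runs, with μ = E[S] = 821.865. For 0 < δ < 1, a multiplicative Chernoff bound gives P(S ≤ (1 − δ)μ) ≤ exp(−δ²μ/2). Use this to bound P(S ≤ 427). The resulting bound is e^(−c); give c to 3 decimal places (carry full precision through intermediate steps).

Write 427 = (1 − δ)μ, so δ = 1 − 427/821.865 = 0.48045…
Then the exponent is δ²μ/2 = (μ − 427)²/(2μ) = 94.856435.

94.856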